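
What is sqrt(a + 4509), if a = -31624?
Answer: I*sqrt(27115) ≈ 164.67*I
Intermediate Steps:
sqrt(a + 4509) = sqrt(-31624 + 4509) = sqrt(-27115) = I*sqrt(27115)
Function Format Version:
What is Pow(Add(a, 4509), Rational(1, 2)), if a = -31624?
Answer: Mul(I, Pow(27115, Rational(1, 2))) ≈ Mul(164.67, I)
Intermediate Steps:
Pow(Add(a, 4509), Rational(1, 2)) = Pow(Add(-31624, 4509), Rational(1, 2)) = Pow(-27115, Rational(1, 2)) = Mul(I, Pow(27115, Rational(1, 2)))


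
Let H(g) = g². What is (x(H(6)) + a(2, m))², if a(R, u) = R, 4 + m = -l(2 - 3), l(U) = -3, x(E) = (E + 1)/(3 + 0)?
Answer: 1849/9 ≈ 205.44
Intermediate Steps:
x(E) = ⅓ + E/3 (x(E) = (1 + E)/3 = (1 + E)*(⅓) = ⅓ + E/3)
m = -1 (m = -4 - 1*(-3) = -4 + 3 = -1)
(x(H(6)) + a(2, m))² = ((⅓ + (⅓)*6²) + 2)² = ((⅓ + (⅓)*36) + 2)² = ((⅓ + 12) + 2)² = (37/3 + 2)² = (43/3)² = 1849/9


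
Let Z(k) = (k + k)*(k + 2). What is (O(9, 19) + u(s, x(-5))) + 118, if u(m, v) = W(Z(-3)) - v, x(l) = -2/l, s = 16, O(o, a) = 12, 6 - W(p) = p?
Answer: 648/5 ≈ 129.60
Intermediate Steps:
Z(k) = 2*k*(2 + k) (Z(k) = (2*k)*(2 + k) = 2*k*(2 + k))
W(p) = 6 - p
u(m, v) = -v (u(m, v) = (6 - 2*(-3)*(2 - 3)) - v = (6 - 2*(-3)*(-1)) - v = (6 - 1*6) - v = (6 - 6) - v = 0 - v = -v)
(O(9, 19) + u(s, x(-5))) + 118 = (12 - (-2)/(-5)) + 118 = (12 - (-2)*(-1)/5) + 118 = (12 - 1*2/5) + 118 = (12 - 2/5) + 118 = 58/5 + 118 = 648/5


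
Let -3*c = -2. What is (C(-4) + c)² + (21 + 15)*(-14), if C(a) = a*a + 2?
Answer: -1400/9 ≈ -155.56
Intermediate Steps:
C(a) = 2 + a² (C(a) = a² + 2 = 2 + a²)
c = ⅔ (c = -⅓*(-2) = ⅔ ≈ 0.66667)
(C(-4) + c)² + (21 + 15)*(-14) = ((2 + (-4)²) + ⅔)² + (21 + 15)*(-14) = ((2 + 16) + ⅔)² + 36*(-14) = (18 + ⅔)² - 504 = (56/3)² - 504 = 3136/9 - 504 = -1400/9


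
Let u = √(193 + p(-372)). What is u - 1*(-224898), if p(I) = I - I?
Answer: 224898 + √193 ≈ 2.2491e+5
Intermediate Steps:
p(I) = 0
u = √193 (u = √(193 + 0) = √193 ≈ 13.892)
u - 1*(-224898) = √193 - 1*(-224898) = √193 + 224898 = 224898 + √193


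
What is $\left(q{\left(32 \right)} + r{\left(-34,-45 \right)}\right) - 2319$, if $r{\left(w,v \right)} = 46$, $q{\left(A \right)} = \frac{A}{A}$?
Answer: $-2272$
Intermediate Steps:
$q{\left(A \right)} = 1$
$\left(q{\left(32 \right)} + r{\left(-34,-45 \right)}\right) - 2319 = \left(1 + 46\right) - 2319 = 47 - 2319 = -2272$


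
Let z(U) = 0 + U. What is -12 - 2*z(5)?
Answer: -22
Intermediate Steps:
z(U) = U
-12 - 2*z(5) = -12 - 2*5 = -12 - 10 = -22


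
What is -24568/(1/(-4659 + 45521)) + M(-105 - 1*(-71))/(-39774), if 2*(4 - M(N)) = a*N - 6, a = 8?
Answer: -39929023778927/39774 ≈ -1.0039e+9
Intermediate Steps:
M(N) = 7 - 4*N (M(N) = 4 - (8*N - 6)/2 = 4 - (-6 + 8*N)/2 = 4 + (3 - 4*N) = 7 - 4*N)
-24568/(1/(-4659 + 45521)) + M(-105 - 1*(-71))/(-39774) = -24568/(1/(-4659 + 45521)) + (7 - 4*(-105 - 1*(-71)))/(-39774) = -24568/(1/40862) + (7 - 4*(-105 + 71))*(-1/39774) = -24568/1/40862 + (7 - 4*(-34))*(-1/39774) = -24568*40862 + (7 + 136)*(-1/39774) = -1003897616 + 143*(-1/39774) = -1003897616 - 143/39774 = -39929023778927/39774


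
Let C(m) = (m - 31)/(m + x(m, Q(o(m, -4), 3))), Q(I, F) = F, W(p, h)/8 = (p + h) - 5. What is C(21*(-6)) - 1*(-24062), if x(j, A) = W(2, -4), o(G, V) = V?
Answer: 4379441/182 ≈ 24063.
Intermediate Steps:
W(p, h) = -40 + 8*h + 8*p (W(p, h) = 8*((p + h) - 5) = 8*((h + p) - 5) = 8*(-5 + h + p) = -40 + 8*h + 8*p)
x(j, A) = -56 (x(j, A) = -40 + 8*(-4) + 8*2 = -40 - 32 + 16 = -56)
C(m) = (-31 + m)/(-56 + m) (C(m) = (m - 31)/(m - 56) = (-31 + m)/(-56 + m))
C(21*(-6)) - 1*(-24062) = (-31 + 21*(-6))/(-56 + 21*(-6)) - 1*(-24062) = (-31 - 126)/(-56 - 126) + 24062 = -157/(-182) + 24062 = -1/182*(-157) + 24062 = 157/182 + 24062 = 4379441/182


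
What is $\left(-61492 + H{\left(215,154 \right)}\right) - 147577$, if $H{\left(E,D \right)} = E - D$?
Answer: $-209008$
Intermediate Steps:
$\left(-61492 + H{\left(215,154 \right)}\right) - 147577 = \left(-61492 + \left(215 - 154\right)\right) - 147577 = \left(-61492 + 61\right) - 147577 = -61431 - 147577 = -209008$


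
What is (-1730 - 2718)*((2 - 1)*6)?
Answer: -26688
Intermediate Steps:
(-1730 - 2718)*((2 - 1)*6) = -4448*6 = -26688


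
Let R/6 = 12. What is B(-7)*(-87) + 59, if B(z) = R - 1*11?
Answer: -5248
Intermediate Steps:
R = 72 (R = 6*12 = 72)
B(z) = 61 (B(z) = 72 - 1*11 = 72 - 11 = 61)
B(-7)*(-87) + 59 = 61*(-87) + 59 = -5307 + 59 = -5248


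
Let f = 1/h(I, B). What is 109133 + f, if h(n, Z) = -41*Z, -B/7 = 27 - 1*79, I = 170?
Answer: 1628700891/14924 ≈ 1.0913e+5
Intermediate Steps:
B = 364 (B = -7*(27 - 1*79) = -7*(27 - 79) = -7*(-52) = 364)
f = -1/14924 (f = 1/(-41*364) = 1/(-14924) = -1/14924 ≈ -6.7006e-5)
109133 + f = 109133 - 1/14924 = 1628700891/14924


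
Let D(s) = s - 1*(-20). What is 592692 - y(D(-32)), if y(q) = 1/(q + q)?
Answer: 14224609/24 ≈ 5.9269e+5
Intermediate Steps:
D(s) = 20 + s (D(s) = s + 20 = 20 + s)
y(q) = 1/(2*q)
592692 - y(D(-32)) = 592692 - 1/(2*(20 - 32)) = 592692 - 1/(2*(-12)) = 592692 - (-1)/(2*12) = 592692 - 1*(-1/24) = 592692 + 1/24 = 14224609/24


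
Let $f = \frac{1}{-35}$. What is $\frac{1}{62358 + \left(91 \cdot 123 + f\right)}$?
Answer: $\frac{35}{2574284} \approx 1.3596 \cdot 10^{-5}$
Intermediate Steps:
$f = - \frac{1}{35} \approx -0.028571$
$\frac{1}{62358 + \left(91 \cdot 123 + f\right)} = \frac{1}{62358 + \left(91 \cdot 123 - \frac{1}{35}\right)} = \frac{1}{62358 + \left(11193 - \frac{1}{35}\right)} = \frac{1}{62358 + \frac{391754}{35}} = \frac{1}{\frac{2574284}{35}} = \frac{35}{2574284}$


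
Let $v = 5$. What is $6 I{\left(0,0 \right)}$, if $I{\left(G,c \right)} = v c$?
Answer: $0$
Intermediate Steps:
$I{\left(G,c \right)} = 5 c$
$6 I{\left(0,0 \right)} = 6 \cdot 5 \cdot 0 = 6 \cdot 0 = 0$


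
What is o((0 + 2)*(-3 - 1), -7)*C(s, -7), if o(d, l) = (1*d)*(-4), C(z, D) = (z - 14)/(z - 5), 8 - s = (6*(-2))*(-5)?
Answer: 704/19 ≈ 37.053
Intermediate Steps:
s = -52 (s = 8 - 6*(-2)*(-5) = 8 - (-12)*(-5) = 8 - 1*60 = 8 - 60 = -52)
C(z, D) = (-14 + z)/(-5 + z)
o(d, l) = -4*d (o(d, l) = d*(-4) = -4*d)
o((0 + 2)*(-3 - 1), -7)*C(s, -7) = (-4*(0 + 2)*(-3 - 1))*((-14 - 52)/(-5 - 52)) = (-8*(-4))*(-66/(-57)) = (-4*(-8))*(-1/57*(-66)) = 32*(22/19) = 704/19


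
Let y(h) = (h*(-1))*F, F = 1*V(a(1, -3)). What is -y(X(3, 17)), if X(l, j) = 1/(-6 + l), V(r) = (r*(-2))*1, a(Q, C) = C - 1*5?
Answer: -16/3 ≈ -5.3333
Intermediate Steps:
a(Q, C) = -5 + C (a(Q, C) = C - 5 = -5 + C)
V(r) = -2*r (V(r) = -2*r*1 = -2*r)
F = 16 (F = 1*(-2*(-5 - 3)) = 1*(-2*(-8)) = 1*16 = 16)
y(h) = -16*h (y(h) = (h*(-1))*16 = -h*16 = -16*h)
-y(X(3, 17)) = -(-16)/(-6 + 3) = -(-16)/(-3) = -(-16)*(-1)/3 = -1*16/3 = -16/3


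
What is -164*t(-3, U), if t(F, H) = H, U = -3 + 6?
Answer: -492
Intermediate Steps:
U = 3
-164*t(-3, U) = -164*3 = -492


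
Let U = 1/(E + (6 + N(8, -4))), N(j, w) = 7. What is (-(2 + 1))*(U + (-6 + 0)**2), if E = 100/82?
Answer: -63087/583 ≈ -108.21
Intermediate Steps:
E = 50/41 (E = 100*(1/82) = 50/41 ≈ 1.2195)
U = 41/583 (U = 1/(50/41 + (6 + 7)) = 1/(50/41 + 13) = 1/(583/41) = 41/583 ≈ 0.070326)
(-(2 + 1))*(U + (-6 + 0)**2) = (-(2 + 1))*(41/583 + (-6 + 0)**2) = (-1*3)*(41/583 + (-6)**2) = -3*(41/583 + 36) = -3*21029/583 = -63087/583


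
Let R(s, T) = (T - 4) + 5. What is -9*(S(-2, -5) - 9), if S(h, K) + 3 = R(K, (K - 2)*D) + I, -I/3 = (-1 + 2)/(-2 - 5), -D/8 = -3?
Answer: 11250/7 ≈ 1607.1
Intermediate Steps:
D = 24 (D = -8*(-3) = 24)
R(s, T) = 1 + T (R(s, T) = (-4 + T) + 5 = 1 + T)
I = 3/7 (I = -3*(-1 + 2)/(-2 - 5) = -3/(-7) = -3*(-1)/7 = -3*(-⅐) = 3/7 ≈ 0.42857)
S(h, K) = -347/7 + 24*K (S(h, K) = -3 + ((1 + (K - 2)*24) + 3/7) = -3 + ((1 + (-2 + K)*24) + 3/7) = -3 + ((1 + (-48 + 24*K)) + 3/7) = -3 + ((-47 + 24*K) + 3/7) = -3 + (-326/7 + 24*K) = -347/7 + 24*K)
-9*(S(-2, -5) - 9) = -9*((-347/7 + 24*(-5)) - 9) = -9*((-347/7 - 120) - 9) = -9*(-1187/7 - 9) = -9*(-1250/7) = 11250/7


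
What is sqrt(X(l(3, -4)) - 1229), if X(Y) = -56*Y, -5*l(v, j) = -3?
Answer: I*sqrt(31565)/5 ≈ 35.533*I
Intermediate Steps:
l(v, j) = 3/5 (l(v, j) = -1/5*(-3) = 3/5)
sqrt(X(l(3, -4)) - 1229) = sqrt(-56*3/5 - 1229) = sqrt(-168/5 - 1229) = sqrt(-6313/5) = I*sqrt(31565)/5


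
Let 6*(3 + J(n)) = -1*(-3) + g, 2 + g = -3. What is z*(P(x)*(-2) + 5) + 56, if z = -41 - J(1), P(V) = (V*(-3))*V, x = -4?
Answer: -11245/3 ≈ -3748.3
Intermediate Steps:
g = -5 (g = -2 - 3 = -5)
P(V) = -3*V**2 (P(V) = (-3*V)*V = -3*V**2)
J(n) = -10/3 (J(n) = -3 + (-1*(-3) - 5)/6 = -3 + (3 - 5)/6 = -3 + (1/6)*(-2) = -3 - 1/3 = -10/3)
z = -113/3 (z = -41 - 1*(-10/3) = -41 + 10/3 = -113/3 ≈ -37.667)
z*(P(x)*(-2) + 5) + 56 = -113*(-3*(-4)**2*(-2) + 5)/3 + 56 = -113*(-3*16*(-2) + 5)/3 + 56 = -113*(-48*(-2) + 5)/3 + 56 = -113*(96 + 5)/3 + 56 = -113/3*101 + 56 = -11413/3 + 56 = -11245/3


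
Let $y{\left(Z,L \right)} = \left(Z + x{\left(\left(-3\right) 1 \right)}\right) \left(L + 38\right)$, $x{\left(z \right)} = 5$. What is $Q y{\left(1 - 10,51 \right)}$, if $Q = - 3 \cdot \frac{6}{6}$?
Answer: $1068$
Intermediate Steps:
$y{\left(Z,L \right)} = \left(5 + Z\right) \left(38 + L\right)$ ($y{\left(Z,L \right)} = \left(Z + 5\right) \left(L + 38\right) = \left(5 + Z\right) \left(38 + L\right)$)
$Q = -3$ ($Q = - 3 \cdot 6 \cdot \frac{1}{6} = \left(-3\right) 1 = -3$)
$Q y{\left(1 - 10,51 \right)} = - 3 \left(190 + 5 \cdot 51 + 38 \left(1 - 10\right) + 51 \left(1 - 10\right)\right) = - 3 \left(190 + 255 + 38 \left(1 - 10\right) + 51 \left(1 - 10\right)\right) = - 3 \left(190 + 255 + 38 \left(-9\right) + 51 \left(-9\right)\right) = - 3 \left(190 + 255 - 342 - 459\right) = \left(-3\right) \left(-356\right) = 1068$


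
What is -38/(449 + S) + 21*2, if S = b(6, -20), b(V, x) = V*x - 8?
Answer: 13444/321 ≈ 41.882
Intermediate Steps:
b(V, x) = -8 + V*x
S = -128 (S = -8 + 6*(-20) = -8 - 120 = -128)
-38/(449 + S) + 21*2 = -38/(449 - 128) + 21*2 = -38/321 + 42 = 13444/321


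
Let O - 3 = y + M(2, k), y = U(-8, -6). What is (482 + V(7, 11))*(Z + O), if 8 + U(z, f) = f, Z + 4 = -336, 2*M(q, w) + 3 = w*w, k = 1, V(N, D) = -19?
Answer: -162976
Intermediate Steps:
M(q, w) = -3/2 + w**2/2 (M(q, w) = -3/2 + (w*w)/2 = -3/2 + w**2/2)
Z = -340 (Z = -4 - 336 = -340)
U(z, f) = -8 + f
y = -14 (y = -8 - 6 = -14)
O = -12 (O = 3 + (-14 + (-3/2 + (1/2)*1**2)) = 3 + (-14 + (-3/2 + (1/2)*1)) = 3 + (-14 + (-3/2 + 1/2)) = 3 + (-14 - 1) = 3 - 15 = -12)
(482 + V(7, 11))*(Z + O) = (482 - 19)*(-340 - 12) = 463*(-352) = -162976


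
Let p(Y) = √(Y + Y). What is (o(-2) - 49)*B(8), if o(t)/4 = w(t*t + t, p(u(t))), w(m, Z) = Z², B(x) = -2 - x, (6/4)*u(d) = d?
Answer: 1790/3 ≈ 596.67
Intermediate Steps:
u(d) = 2*d/3
p(Y) = √2*√Y (p(Y) = √(2*Y) = √2*√Y)
o(t) = 16*t/3 (o(t) = 4*(√2*√(2*t/3))² = 4*(√2*(√6*√t/3))² = 4*(2*√3*√t/3)² = 4*(4*t/3) = 16*t/3)
(o(-2) - 49)*B(8) = ((16/3)*(-2) - 49)*(-2 - 1*8) = (-32/3 - 49)*(-2 - 8) = -179/3*(-10) = 1790/3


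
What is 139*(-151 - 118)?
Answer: -37391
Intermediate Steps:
139*(-151 - 118) = 139*(-269) = -37391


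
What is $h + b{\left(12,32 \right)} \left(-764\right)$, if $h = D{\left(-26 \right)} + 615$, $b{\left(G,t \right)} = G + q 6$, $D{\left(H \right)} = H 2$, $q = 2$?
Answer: $-17773$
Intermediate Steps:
$D{\left(H \right)} = 2 H$
$b{\left(G,t \right)} = 12 + G$ ($b{\left(G,t \right)} = G + 2 \cdot 6 = G + 12 = 12 + G$)
$h = 563$ ($h = 2 \left(-26\right) + 615 = -52 + 615 = 563$)
$h + b{\left(12,32 \right)} \left(-764\right) = 563 + \left(12 + 12\right) \left(-764\right) = 563 + 24 \left(-764\right) = 563 - 18336 = -17773$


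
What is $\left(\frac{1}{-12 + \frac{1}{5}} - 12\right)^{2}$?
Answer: $\frac{508369}{3481} \approx 146.04$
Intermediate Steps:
$\left(\frac{1}{-12 + \frac{1}{5}} - 12\right)^{2} = \left(\frac{1}{- \frac{59}{5}} - 12\right)^{2} = \left(- \frac{5}{59} - 12\right)^{2} = \left(- \frac{713}{59}\right)^{2} = \frac{508369}{3481}$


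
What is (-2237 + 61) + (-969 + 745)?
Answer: -2400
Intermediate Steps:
(-2237 + 61) + (-969 + 745) = -2176 - 224 = -2400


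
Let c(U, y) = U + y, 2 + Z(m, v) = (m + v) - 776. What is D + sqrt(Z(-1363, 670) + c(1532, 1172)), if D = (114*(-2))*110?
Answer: -25080 + 3*sqrt(137) ≈ -25045.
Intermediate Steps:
Z(m, v) = -778 + m + v (Z(m, v) = -2 + ((m + v) - 776) = -2 + (-776 + m + v) = -778 + m + v)
D = -25080 (D = -228*110 = -25080)
D + sqrt(Z(-1363, 670) + c(1532, 1172)) = -25080 + sqrt((-778 - 1363 + 670) + (1532 + 1172)) = -25080 + sqrt(-1471 + 2704) = -25080 + sqrt(1233) = -25080 + 3*sqrt(137)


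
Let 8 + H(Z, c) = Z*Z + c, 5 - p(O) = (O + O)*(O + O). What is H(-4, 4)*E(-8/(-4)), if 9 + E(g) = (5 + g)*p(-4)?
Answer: -5064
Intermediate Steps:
p(O) = 5 - 4*O² (p(O) = 5 - (O + O)*(O + O) = 5 - 2*O*2*O = 5 - 4*O²)
H(Z, c) = -8 + c + Z² (H(Z, c) = -8 + (Z*Z + c) = -8 + (Z² + c) = -8 + (c + Z²) = -8 + c + Z²)
E(g) = -304 - 59*g (E(g) = -9 + (5 + g)*(5 - 4*(-4)²) = -9 + (5 + g)*(5 - 4*16) = -9 + (5 + g)*(5 - 64) = -9 + (5 + g)*(-59) = -9 + (-295 - 59*g) = -304 - 59*g)
H(-4, 4)*E(-8/(-4)) = (-8 + 4 + (-4)²)*(-304 - (-472)/(-4)) = (-8 + 4 + 16)*(-304 - (-472)*(-1)/4) = 12*(-304 - 59*2) = 12*(-304 - 118) = 12*(-422) = -5064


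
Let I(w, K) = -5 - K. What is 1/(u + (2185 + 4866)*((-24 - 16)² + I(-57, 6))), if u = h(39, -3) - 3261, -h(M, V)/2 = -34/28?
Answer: 7/78405463 ≈ 8.9280e-8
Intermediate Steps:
h(M, V) = 17/7 (h(M, V) = -(-68)/28 = -2*(-17/14) = 17/7)
u = -22810/7 (u = 17/7 - 3261 = -22810/7 ≈ -3258.6)
1/(u + (2185 + 4866)*((-24 - 16)² + I(-57, 6))) = 1/(-22810/7 + (2185 + 4866)*((-24 - 16)² + (-5 - 1*6))) = 1/(-22810/7 + 7051*((-40)² + (-5 - 6))) = 1/(-22810/7 + 7051*(1600 - 11)) = 1/(-22810/7 + 7051*1589) = 1/(-22810/7 + 11204039) = 1/(78405463/7) = 7/78405463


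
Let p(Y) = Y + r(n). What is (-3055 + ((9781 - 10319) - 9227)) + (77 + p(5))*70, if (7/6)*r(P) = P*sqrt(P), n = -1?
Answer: -7080 - 60*I ≈ -7080.0 - 60.0*I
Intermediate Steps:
r(P) = 6*P**(3/2)/7 (r(P) = 6*(P*sqrt(P))/7 = 6*P**(3/2)/7)
p(Y) = Y - 6*I/7 (p(Y) = Y + 6*(-1)**(3/2)/7 = Y + 6*(-I)/7 = Y - 6*I/7)
(-3055 + ((9781 - 10319) - 9227)) + (77 + p(5))*70 = (-3055 + ((9781 - 10319) - 9227)) + (77 + (5 - 6*I/7))*70 = (-3055 + (-538 - 9227)) + (82 - 6*I/7)*70 = (-3055 - 9765) + (5740 - 60*I) = -12820 + (5740 - 60*I) = -7080 - 60*I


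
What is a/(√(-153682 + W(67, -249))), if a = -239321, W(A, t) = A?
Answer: 239321*I*√3135/21945 ≈ 610.61*I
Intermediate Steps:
a/(√(-153682 + W(67, -249))) = -239321/√(-153682 + 67) = -239321*(-I*√3135/21945) = -(-239321)*I*√3135/21945 = 239321*I*√3135/21945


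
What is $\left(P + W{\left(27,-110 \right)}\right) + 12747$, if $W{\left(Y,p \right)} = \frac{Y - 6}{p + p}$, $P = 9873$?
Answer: $\frac{4976379}{220} \approx 22620.0$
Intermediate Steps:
$W{\left(Y,p \right)} = \frac{-6 + Y}{2 p}$
$\left(P + W{\left(27,-110 \right)}\right) + 12747 = \left(9873 + \frac{-6 + 27}{2 \left(-110\right)}\right) + 12747 = \left(9873 + \frac{1}{2} \left(- \frac{1}{110}\right) 21\right) + 12747 = \left(9873 - \frac{21}{220}\right) + 12747 = \frac{2172039}{220} + 12747 = \frac{4976379}{220}$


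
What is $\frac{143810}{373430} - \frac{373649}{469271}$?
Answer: $- \frac{7204588356}{17523986953} \approx -0.41113$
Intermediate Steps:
$\frac{143810}{373430} - \frac{373649}{469271} = 143810 \cdot \frac{1}{373430} - \frac{373649}{469271} = \frac{14381}{37343} - \frac{373649}{469271} = - \frac{7204588356}{17523986953}$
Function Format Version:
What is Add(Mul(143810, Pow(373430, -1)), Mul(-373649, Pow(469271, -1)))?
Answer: Rational(-7204588356, 17523986953) ≈ -0.41113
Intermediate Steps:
Add(Mul(143810, Pow(373430, -1)), Mul(-373649, Pow(469271, -1))) = Add(Mul(143810, Rational(1, 373430)), Mul(-373649, Rational(1, 469271))) = Add(Rational(14381, 37343), Rational(-373649, 469271)) = Rational(-7204588356, 17523986953)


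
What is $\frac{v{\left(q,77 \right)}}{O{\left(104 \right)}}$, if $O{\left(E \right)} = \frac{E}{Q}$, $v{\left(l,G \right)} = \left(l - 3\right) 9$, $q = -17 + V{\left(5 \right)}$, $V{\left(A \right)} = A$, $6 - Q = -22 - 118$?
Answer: $- \frac{9855}{52} \approx -189.52$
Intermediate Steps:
$Q = 146$ ($Q = 6 - \left(-22 - 118\right) = 6 - -140 = 6 + 140 = 146$)
$q = -12$ ($q = -17 + 5 = -12$)
$v{\left(l,G \right)} = -27 + 9 l$ ($v{\left(l,G \right)} = \left(-3 + l\right) 9 = -27 + 9 l$)
$O{\left(E \right)} = \frac{E}{146}$
$\frac{v{\left(q,77 \right)}}{O{\left(104 \right)}} = \frac{-27 + 9 \left(-12\right)}{\frac{1}{146} \cdot 104} = \frac{-27 - 108}{\frac{52}{73}} = \left(-135\right) \frac{73}{52} = - \frac{9855}{52}$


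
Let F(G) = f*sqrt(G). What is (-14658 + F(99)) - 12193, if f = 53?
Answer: -26851 + 159*sqrt(11) ≈ -26324.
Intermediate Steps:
F(G) = 53*sqrt(G)
(-14658 + F(99)) - 12193 = (-14658 + 53*sqrt(99)) - 12193 = (-14658 + 53*(3*sqrt(11))) - 12193 = (-14658 + 159*sqrt(11)) - 12193 = -26851 + 159*sqrt(11)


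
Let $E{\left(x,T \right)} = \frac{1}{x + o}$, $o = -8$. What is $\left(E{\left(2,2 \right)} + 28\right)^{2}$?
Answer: $\frac{27889}{36} \approx 774.69$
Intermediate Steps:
$E{\left(x,T \right)} = \frac{1}{-8 + x}$ ($E{\left(x,T \right)} = \frac{1}{x - 8} = \frac{1}{-8 + x}$)
$\left(E{\left(2,2 \right)} + 28\right)^{2} = \left(\frac{1}{-8 + 2} + 28\right)^{2} = \left(\frac{1}{-6} + 28\right)^{2} = \left(- \frac{1}{6} + 28\right)^{2} = \left(\frac{167}{6}\right)^{2} = \frac{27889}{36}$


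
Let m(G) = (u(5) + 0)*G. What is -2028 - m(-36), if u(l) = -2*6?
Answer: -2460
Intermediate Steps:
u(l) = -12
m(G) = -12*G (m(G) = (-12 + 0)*G = -12*G)
-2028 - m(-36) = -2028 - (-12)*(-36) = -2028 - 1*432 = -2028 - 432 = -2460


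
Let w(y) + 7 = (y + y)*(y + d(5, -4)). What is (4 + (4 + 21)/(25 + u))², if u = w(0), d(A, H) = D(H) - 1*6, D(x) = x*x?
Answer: 9409/324 ≈ 29.040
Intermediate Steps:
D(x) = x²
d(A, H) = -6 + H² (d(A, H) = H² - 1*6 = H² - 6 = -6 + H²)
w(y) = -7 + 2*y*(10 + y) (w(y) = -7 + (y + y)*(y + (-6 + (-4)²)) = -7 + (2*y)*(y + (-6 + 16)) = -7 + (2*y)*(y + 10) = -7 + (2*y)*(10 + y) = -7 + 2*y*(10 + y))
u = -7 (u = -7 + 2*0² + 20*0 = -7 + 2*0 + 0 = -7 + 0 + 0 = -7)
(4 + (4 + 21)/(25 + u))² = (4 + (4 + 21)/(25 - 7))² = (4 + 25/18)² = (97/18)² = 9409/324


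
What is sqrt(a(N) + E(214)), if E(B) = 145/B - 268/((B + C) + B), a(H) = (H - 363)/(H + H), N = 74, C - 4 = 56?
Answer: I*sqrt(425588616221)/482998 ≈ 1.3507*I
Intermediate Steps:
C = 60 (C = 4 + 56 = 60)
a(H) = (-363 + H)/(2*H) (a(H) = (-363 + H)/((2*H)) = (-363 + H)*(1/(2*H)) = (-363 + H)/(2*H))
E(B) = -268/(60 + 2*B) + 145/B (E(B) = 145/B - 268/((B + 60) + B) = 145/B - 268/((60 + B) + B) = 145/B - 268/(60 + 2*B) = -268/(60 + 2*B) + 145/B)
sqrt(a(N) + E(214)) = sqrt((1/2)*(-363 + 74)/74 + (4350 + 11*214)/(214*(30 + 214))) = sqrt((1/2)*(1/74)*(-289) + (1/214)*(4350 + 2354)/244) = sqrt(-289/148 + (1/214)*(1/244)*6704) = sqrt(-289/148 + 838/6527) = sqrt(-1762279/965996) = I*sqrt(425588616221)/482998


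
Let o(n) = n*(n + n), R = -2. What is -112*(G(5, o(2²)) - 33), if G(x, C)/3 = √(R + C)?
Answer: 3696 - 336*√30 ≈ 1855.7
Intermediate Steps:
o(n) = 2*n² (o(n) = n*(2*n) = 2*n²)
G(x, C) = 3*√(-2 + C)
-112*(G(5, o(2²)) - 33) = -112*(3*√(-2 + 2*(2²)²) - 33) = -112*(3*√(-2 + 2*4²) - 33) = -112*(3*√(-2 + 2*16) - 33) = -112*(3*√(-2 + 32) - 33) = -112*(3*√30 - 33) = -112*(-33 + 3*√30) = 3696 - 336*√30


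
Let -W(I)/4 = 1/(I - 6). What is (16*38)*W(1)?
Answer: 2432/5 ≈ 486.40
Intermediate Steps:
W(I) = -4/(-6 + I) (W(I) = -4/(I - 6) = -4/(-6 + I))
(16*38)*W(1) = (16*38)*(-4/(-6 + 1)) = 608*(-4/(-5)) = 608*(-4*(-1/5)) = 608*(4/5) = 2432/5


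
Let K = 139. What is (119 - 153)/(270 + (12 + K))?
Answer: -34/421 ≈ -0.080760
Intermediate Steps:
(119 - 153)/(270 + (12 + K)) = (119 - 153)/(270 + (12 + 139)) = -34/(270 + 151) = -34/421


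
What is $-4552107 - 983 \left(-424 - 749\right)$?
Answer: $-3399048$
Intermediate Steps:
$-4552107 - 983 \left(-424 - 749\right) = -4552107 - 983 \left(-1173\right) = -4552107 - -1153059 = -4552107 + 1153059 = -3399048$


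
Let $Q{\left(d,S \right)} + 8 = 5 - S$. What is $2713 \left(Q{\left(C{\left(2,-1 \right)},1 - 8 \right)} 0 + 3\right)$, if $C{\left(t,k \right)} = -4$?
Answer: $8139$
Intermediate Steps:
$Q{\left(d,S \right)} = -3 - S$ ($Q{\left(d,S \right)} = -8 - \left(-5 + S\right) = -3 - S$)
$2713 \left(Q{\left(C{\left(2,-1 \right)},1 - 8 \right)} 0 + 3\right) = 2713 \left(\left(-3 - \left(1 - 8\right)\right) 0 + 3\right) = 2713 \left(\left(-3 - -7\right) 0 + 3\right) = 2713 \left(\left(-3 + 7\right) 0 + 3\right) = 2713 \left(4 \cdot 0 + 3\right) = 2713 \left(0 + 3\right) = 2713 \cdot 3 = 8139$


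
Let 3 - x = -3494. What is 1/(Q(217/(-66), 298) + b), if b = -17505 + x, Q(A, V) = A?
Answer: -66/924745 ≈ -7.1371e-5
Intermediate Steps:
x = 3497 (x = 3 - 1*(-3494) = 3 + 3494 = 3497)
b = -14008 (b = -17505 + 3497 = -14008)
1/(Q(217/(-66), 298) + b) = 1/(217/(-66) - 14008) = 1/(217*(-1/66) - 14008) = 1/(-217/66 - 14008) = 1/(-924745/66) = -66/924745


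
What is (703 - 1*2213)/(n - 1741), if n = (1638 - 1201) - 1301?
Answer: 302/521 ≈ 0.57965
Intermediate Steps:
n = -864 (n = 437 - 1301 = -864)
(703 - 1*2213)/(n - 1741) = (703 - 1*2213)/(-864 - 1741) = (703 - 2213)/(-2605) = -1510*(-1/2605) = 302/521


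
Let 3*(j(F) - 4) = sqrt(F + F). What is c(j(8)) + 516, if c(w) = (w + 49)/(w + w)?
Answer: 16675/32 ≈ 521.09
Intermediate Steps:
j(F) = 4 + sqrt(2)*sqrt(F)/3 (j(F) = 4 + sqrt(F + F)/3 = 4 + sqrt(2*F)/3 = 4 + (sqrt(2)*sqrt(F))/3 = 4 + sqrt(2)*sqrt(F)/3)
c(w) = (49 + w)/(2*w) (c(w) = (49 + w)/((2*w)) = (49 + w)*(1/(2*w)) = (49 + w)/(2*w))
c(j(8)) + 516 = (49 + (4 + sqrt(2)*sqrt(8)/3))/(2*(4 + sqrt(2)*sqrt(8)/3)) + 516 = (49 + (4 + sqrt(2)*(2*sqrt(2))/3))/(2*(4 + sqrt(2)*(2*sqrt(2))/3)) + 516 = (49 + (4 + 4/3))/(2*(4 + 4/3)) + 516 = (49 + 16/3)/(2*(16/3)) + 516 = (1/2)*(3/16)*(163/3) + 516 = 163/32 + 516 = 16675/32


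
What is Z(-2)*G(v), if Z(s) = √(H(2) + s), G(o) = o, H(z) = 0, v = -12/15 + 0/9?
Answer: -4*I*√2/5 ≈ -1.1314*I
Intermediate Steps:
v = -⅘ (v = -12*1/15 + 0*(⅑) = -⅘ + 0 = -⅘ ≈ -0.80000)
Z(s) = √s (Z(s) = √(0 + s) = √s)
Z(-2)*G(v) = √(-2)*(-⅘) = (I*√2)*(-⅘) = -4*I*√2/5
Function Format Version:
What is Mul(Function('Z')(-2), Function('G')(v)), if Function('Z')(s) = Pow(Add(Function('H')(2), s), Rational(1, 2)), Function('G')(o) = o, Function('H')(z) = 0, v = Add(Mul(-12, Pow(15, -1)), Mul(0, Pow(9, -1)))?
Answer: Mul(Rational(-4, 5), I, Pow(2, Rational(1, 2))) ≈ Mul(-1.1314, I)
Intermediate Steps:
v = Rational(-4, 5) (v = Add(Mul(-12, Rational(1, 15)), Mul(0, Rational(1, 9))) = Add(Rational(-4, 5), 0) = Rational(-4, 5) ≈ -0.80000)
Function('Z')(s) = Pow(s, Rational(1, 2)) (Function('Z')(s) = Pow(Add(0, s), Rational(1, 2)) = Pow(s, Rational(1, 2)))
Mul(Function('Z')(-2), Function('G')(v)) = Mul(Pow(-2, Rational(1, 2)), Rational(-4, 5)) = Mul(Mul(I, Pow(2, Rational(1, 2))), Rational(-4, 5)) = Mul(Rational(-4, 5), I, Pow(2, Rational(1, 2)))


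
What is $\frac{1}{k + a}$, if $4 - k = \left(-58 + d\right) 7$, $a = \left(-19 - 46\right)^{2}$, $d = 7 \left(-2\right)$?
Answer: $\frac{1}{4733} \approx 0.00021128$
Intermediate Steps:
$d = -14$
$a = 4225$ ($a = \left(-65\right)^{2} = 4225$)
$k = 508$ ($k = 4 - \left(-58 - 14\right) 7 = 4 - \left(-72\right) 7 = 4 - -504 = 4 + 504 = 508$)
$\frac{1}{k + a} = \frac{1}{508 + 4225} = \frac{1}{4733}$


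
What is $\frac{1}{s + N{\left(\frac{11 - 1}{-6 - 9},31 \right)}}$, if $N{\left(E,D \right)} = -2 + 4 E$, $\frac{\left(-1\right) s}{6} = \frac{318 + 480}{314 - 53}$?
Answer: $- \frac{87}{2002} \approx -0.043457$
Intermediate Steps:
$s = - \frac{532}{29}$ ($s = - 6 \frac{318 + 480}{314 - 53} = - 6 \cdot \frac{798}{261} = - 6 \cdot 798 \cdot \frac{1}{261} = \left(-6\right) \frac{266}{87} = - \frac{532}{29} \approx -18.345$)
$\frac{1}{s + N{\left(\frac{11 - 1}{-6 - 9},31 \right)}} = \frac{1}{- \frac{532}{29} + \left(-2 + 4 \frac{11 - 1}{-6 - 9}\right)} = \frac{1}{- \frac{532}{29} + \left(-2 + 4 \frac{10}{-15}\right)} = \frac{1}{- \frac{532}{29} + \left(-2 + 4 \cdot 10 \left(- \frac{1}{15}\right)\right)} = \frac{1}{- \frac{532}{29} + \left(-2 + 4 \left(- \frac{2}{3}\right)\right)} = \frac{1}{- \frac{532}{29} - \frac{14}{3}} = \frac{1}{- \frac{2002}{87}} = - \frac{87}{2002}$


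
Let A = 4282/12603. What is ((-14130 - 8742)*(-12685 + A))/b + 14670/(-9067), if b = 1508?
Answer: 2762712133275056/14360106059 ≈ 1.9239e+5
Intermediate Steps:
A = 4282/12603 (A = 4282*(1/12603) = 4282/12603 ≈ 0.33976)
((-14130 - 8742)*(-12685 + A))/b + 14670/(-9067) = ((-14130 - 8742)*(-12685 + 4282/12603))/1508 + 14670/(-9067) = -22872*(-159864773/12603)*(1/1508) + 14670*(-1/9067) = (1218809029352/4201)*(1/1508) - 14670/9067 = 304702257338/1583777 - 14670/9067 = 2762712133275056/14360106059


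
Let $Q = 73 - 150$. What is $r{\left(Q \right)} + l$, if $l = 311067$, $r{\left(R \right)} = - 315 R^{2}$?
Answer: $-1556568$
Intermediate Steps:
$Q = -77$
$r{\left(Q \right)} + l = - 315 \left(-77\right)^{2} + 311067 = \left(-315\right) 5929 + 311067 = -1867635 + 311067 = -1556568$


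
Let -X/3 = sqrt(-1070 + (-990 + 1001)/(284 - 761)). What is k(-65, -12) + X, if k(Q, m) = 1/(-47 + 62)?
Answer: 1/15 - I*sqrt(27051253)/53 ≈ 0.066667 - 98.134*I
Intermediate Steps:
k(Q, m) = 1/15
X = -I*sqrt(27051253)/53 (X = -3*sqrt(-1070 + (-990 + 1001)/(284 - 761)) = -3*sqrt(-1070 + 11/(-477)) = -3*sqrt(-1070 + 11*(-1/477)) = -3*sqrt(-1070 - 11/477) = -I*sqrt(27051253)/53 ≈ -98.134*I)
k(-65, -12) + X = 1/15 - I*sqrt(27051253)/53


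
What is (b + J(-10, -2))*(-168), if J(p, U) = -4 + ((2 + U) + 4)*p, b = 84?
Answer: -6720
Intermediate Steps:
J(p, U) = -4 + p*(6 + U) (J(p, U) = -4 + (6 + U)*p = -4 + p*(6 + U))
(b + J(-10, -2))*(-168) = (84 + (-4 + 6*(-10) - 2*(-10)))*(-168) = (84 + (-4 - 60 + 20))*(-168) = (84 - 44)*(-168) = 40*(-168) = -6720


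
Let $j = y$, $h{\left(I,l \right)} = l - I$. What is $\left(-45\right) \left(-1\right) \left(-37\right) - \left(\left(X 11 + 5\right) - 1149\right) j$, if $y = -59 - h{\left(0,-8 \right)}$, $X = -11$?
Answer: $-66180$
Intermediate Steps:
$y = -51$ ($y = -59 - \left(-8 - 0\right) = -59 - \left(-8 + 0\right) = -59 - -8 = -59 + 8 = -51$)
$j = -51$
$\left(-45\right) \left(-1\right) \left(-37\right) - \left(\left(X 11 + 5\right) - 1149\right) j = \left(-45\right) \left(-1\right) \left(-37\right) - \left(\left(\left(-11\right) 11 + 5\right) - 1149\right) \left(-51\right) = 45 \left(-37\right) - \left(\left(-121 + 5\right) - 1149\right) \left(-51\right) = -1665 - \left(-116 - 1149\right) \left(-51\right) = -1665 - \left(-1265\right) \left(-51\right) = -1665 - 64515 = -66180$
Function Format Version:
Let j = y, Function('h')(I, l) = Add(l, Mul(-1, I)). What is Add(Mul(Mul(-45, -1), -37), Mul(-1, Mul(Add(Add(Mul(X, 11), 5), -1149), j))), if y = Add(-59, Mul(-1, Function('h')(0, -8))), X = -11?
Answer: -66180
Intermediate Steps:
y = -51 (y = Add(-59, Mul(-1, Add(-8, Mul(-1, 0)))) = Add(-59, Mul(-1, Add(-8, 0))) = Add(-59, Mul(-1, -8)) = Add(-59, 8) = -51)
j = -51
Add(Mul(Mul(-45, -1), -37), Mul(-1, Mul(Add(Add(Mul(X, 11), 5), -1149), j))) = Add(Mul(Mul(-45, -1), -37), Mul(-1, Mul(Add(Add(Mul(-11, 11), 5), -1149), -51))) = Add(Mul(45, -37), Mul(-1, Mul(Add(Add(-121, 5), -1149), -51))) = Add(-1665, Mul(-1, Mul(Add(-116, -1149), -51))) = Add(-1665, Mul(-1, Mul(-1265, -51))) = Add(-1665, Mul(-1, 64515)) = Add(-1665, -64515) = -66180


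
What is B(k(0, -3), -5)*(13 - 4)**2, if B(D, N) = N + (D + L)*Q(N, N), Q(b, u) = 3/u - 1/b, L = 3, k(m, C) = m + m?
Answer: -2511/5 ≈ -502.20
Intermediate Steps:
k(m, C) = 2*m
Q(b, u) = -1/b + 3/u
B(D, N) = N + 2*(3 + D)/N (B(D, N) = N + (D + 3)*(-1/N + 3/N) = N + (3 + D)*(2/N) = N + 2*(3 + D)/N)
B(k(0, -3), -5)*(13 - 4)**2 = ((6 + (-5)**2 + 2*(2*0))/(-5))*(13 - 4)**2 = -(6 + 25 + 2*0)/5*9**2 = -(6 + 25 + 0)/5*81 = -1/5*31*81 = -31/5*81 = -2511/5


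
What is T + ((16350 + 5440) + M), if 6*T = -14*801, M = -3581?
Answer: 16340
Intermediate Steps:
T = -1869 (T = (-14*801)/6 = (⅙)*(-11214) = -1869)
T + ((16350 + 5440) + M) = -1869 + ((16350 + 5440) - 3581) = -1869 + (21790 - 3581) = -1869 + 18209 = 16340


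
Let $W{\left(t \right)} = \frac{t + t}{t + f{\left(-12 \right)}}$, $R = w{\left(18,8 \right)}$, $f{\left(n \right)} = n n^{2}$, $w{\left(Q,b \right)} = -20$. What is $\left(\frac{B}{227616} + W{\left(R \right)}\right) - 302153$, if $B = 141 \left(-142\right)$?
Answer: $- \frac{5009103181805}{16578032} \approx -3.0215 \cdot 10^{5}$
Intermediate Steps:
$f{\left(n \right)} = n^{3}$
$R = -20$
$W{\left(t \right)} = \frac{2 t}{-1728 + t}$ ($W{\left(t \right)} = \frac{t + t}{t + \left(-12\right)^{3}} = \frac{2 t}{t - 1728} = \frac{2 t}{-1728 + t}$)
$B = -20022$
$\left(\frac{B}{227616} + W{\left(R \right)}\right) - 302153 = \left(- \frac{20022}{227616} + 2 \left(-20\right) \frac{1}{-1728 - 20}\right) - 302153 = \left(\left(-20022\right) \frac{1}{227616} + 2 \left(-20\right) \frac{1}{-1748}\right) - 302153 = \left(- \frac{3337}{37936} + 2 \left(-20\right) \left(- \frac{1}{1748}\right)\right) - 302153 = \left(- \frac{3337}{37936} + \frac{10}{437}\right) - 302153 = - \frac{1078909}{16578032} - 302153 = - \frac{5009103181805}{16578032}$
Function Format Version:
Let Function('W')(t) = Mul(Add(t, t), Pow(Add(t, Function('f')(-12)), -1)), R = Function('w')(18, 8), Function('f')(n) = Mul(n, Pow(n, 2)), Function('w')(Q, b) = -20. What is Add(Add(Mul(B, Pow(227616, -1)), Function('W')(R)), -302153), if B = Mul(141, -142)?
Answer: Rational(-5009103181805, 16578032) ≈ -3.0215e+5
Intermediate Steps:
Function('f')(n) = Pow(n, 3)
R = -20
Function('W')(t) = Mul(2, t, Pow(Add(-1728, t), -1)) (Function('W')(t) = Mul(Add(t, t), Pow(Add(t, Pow(-12, 3)), -1)) = Mul(Mul(2, t), Pow(Add(t, -1728), -1)) = Mul(Mul(2, t), Pow(Add(-1728, t), -1)) = Mul(2, t, Pow(Add(-1728, t), -1)))
B = -20022
Add(Add(Mul(B, Pow(227616, -1)), Function('W')(R)), -302153) = Add(Add(Mul(-20022, Pow(227616, -1)), Mul(2, -20, Pow(Add(-1728, -20), -1))), -302153) = Add(Add(Mul(-20022, Rational(1, 227616)), Mul(2, -20, Pow(-1748, -1))), -302153) = Add(Add(Rational(-3337, 37936), Mul(2, -20, Rational(-1, 1748))), -302153) = Add(Add(Rational(-3337, 37936), Rational(10, 437)), -302153) = Add(Rational(-1078909, 16578032), -302153) = Rational(-5009103181805, 16578032)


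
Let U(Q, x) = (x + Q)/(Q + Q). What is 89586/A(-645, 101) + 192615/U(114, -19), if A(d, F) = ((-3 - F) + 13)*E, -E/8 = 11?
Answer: 264428271/572 ≈ 4.6229e+5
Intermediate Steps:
E = -88 (E = -8*11 = -88)
A(d, F) = -880 + 88*F (A(d, F) = ((-3 - F) + 13)*(-88) = (10 - F)*(-88) = -880 + 88*F)
U(Q, x) = (Q + x)/(2*Q) (U(Q, x) = (Q + x)/((2*Q)) = (Q + x)*(1/(2*Q)) = (Q + x)/(2*Q))
89586/A(-645, 101) + 192615/U(114, -19) = 89586/(-880 + 88*101) + 192615/(((½)*(114 - 19)/114)) = 89586/(-880 + 8888) + 192615/(((½)*(1/114)*95)) = 89586/8008 + 192615/(5/12) = 89586*(1/8008) + 192615*(12/5) = 6399/572 + 462276 = 264428271/572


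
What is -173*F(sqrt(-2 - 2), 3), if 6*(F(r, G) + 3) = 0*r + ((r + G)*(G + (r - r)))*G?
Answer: -519/2 - 519*I ≈ -259.5 - 519.0*I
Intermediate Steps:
F(r, G) = -3 + G**2*(G + r)/6 (F(r, G) = -3 + (0*r + ((r + G)*(G + (r - r)))*G)/6 = -3 + (0 + ((G + r)*(G + 0))*G)/6 = -3 + (0 + ((G + r)*G)*G)/6 = -3 + (0 + (G*(G + r))*G)/6 = -3 + (0 + G**2*(G + r))/6 = -3 + (G**2*(G + r))/6 = -3 + G**2*(G + r)/6)
-173*F(sqrt(-2 - 2), 3) = -173*(-3 + (1/6)*3**3 + (1/6)*sqrt(-2 - 2)*3**2) = -173*(-3 + (1/6)*27 + (1/6)*sqrt(-4)*9) = -173*(-3 + 9/2 + (1/6)*(2*I)*9) = -173*(-3 + 9/2 + 3*I) = -173*(3/2 + 3*I) = -519/2 - 519*I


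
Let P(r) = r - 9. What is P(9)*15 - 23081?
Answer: -23081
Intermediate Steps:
P(r) = -9 + r
P(9)*15 - 23081 = (-9 + 9)*15 - 23081 = 0*15 - 23081 = 0 - 23081 = -23081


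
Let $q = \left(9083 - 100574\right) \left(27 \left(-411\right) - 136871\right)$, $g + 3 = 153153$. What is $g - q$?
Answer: $-13537587138$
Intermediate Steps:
$g = 153150$ ($g = -3 + 153153 = 153150$)
$q = 13537740288$ ($q = - 91491 \left(-11097 - 136871\right) = \left(-91491\right) \left(-147968\right) = 13537740288$)
$g - q = 153150 - 13537740288 = -13537587138$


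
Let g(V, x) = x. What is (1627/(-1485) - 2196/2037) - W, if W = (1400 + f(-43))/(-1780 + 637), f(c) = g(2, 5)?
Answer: -120943456/128056005 ≈ -0.94446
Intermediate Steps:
f(c) = 5
W = -1405/1143 (W = (1400 + 5)/(-1780 + 637) = 1405/(-1143) = 1405*(-1/1143) = -1405/1143 ≈ -1.2292)
(1627/(-1485) - 2196/2037) - W = (1627/(-1485) - 2196/2037) - 1*(-1405/1143) = (1627*(-1/1485) - 2196*1/2037) + 1405/1143 = (-1627/1485 - 732/679) + 1405/1143 = -2191753/1008315 + 1405/1143 = -120943456/128056005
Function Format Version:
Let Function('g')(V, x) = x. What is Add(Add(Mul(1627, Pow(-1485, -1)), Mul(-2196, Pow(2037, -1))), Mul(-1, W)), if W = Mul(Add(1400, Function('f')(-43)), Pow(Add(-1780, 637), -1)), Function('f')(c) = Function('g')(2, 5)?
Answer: Rational(-120943456, 128056005) ≈ -0.94446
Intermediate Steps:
Function('f')(c) = 5
W = Rational(-1405, 1143) (W = Mul(Add(1400, 5), Pow(Add(-1780, 637), -1)) = Mul(1405, Pow(-1143, -1)) = Mul(1405, Rational(-1, 1143)) = Rational(-1405, 1143) ≈ -1.2292)
Add(Add(Mul(1627, Pow(-1485, -1)), Mul(-2196, Pow(2037, -1))), Mul(-1, W)) = Add(Add(Mul(1627, Pow(-1485, -1)), Mul(-2196, Pow(2037, -1))), Mul(-1, Rational(-1405, 1143))) = Add(Add(Mul(1627, Rational(-1, 1485)), Mul(-2196, Rational(1, 2037))), Rational(1405, 1143)) = Add(Add(Rational(-1627, 1485), Rational(-732, 679)), Rational(1405, 1143)) = Add(Rational(-2191753, 1008315), Rational(1405, 1143)) = Rational(-120943456, 128056005)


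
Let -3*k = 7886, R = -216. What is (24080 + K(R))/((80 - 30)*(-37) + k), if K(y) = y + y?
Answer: -17736/3359 ≈ -5.2801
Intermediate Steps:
k = -7886/3 (k = -⅓*7886 = -7886/3 ≈ -2628.7)
K(y) = 2*y
(24080 + K(R))/((80 - 30)*(-37) + k) = (24080 + 2*(-216))/((80 - 30)*(-37) - 7886/3) = (24080 - 432)/(50*(-37) - 7886/3) = 23648/(-1850 - 7886/3) = 23648/(-13436/3) = 23648*(-3/13436) = -17736/3359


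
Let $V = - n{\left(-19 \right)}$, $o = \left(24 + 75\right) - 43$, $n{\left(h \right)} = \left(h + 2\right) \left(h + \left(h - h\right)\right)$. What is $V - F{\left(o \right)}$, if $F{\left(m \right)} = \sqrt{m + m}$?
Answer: $-323 - 4 \sqrt{7} \approx -333.58$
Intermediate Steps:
$n{\left(h \right)} = h \left(2 + h\right)$ ($n{\left(h \right)} = \left(2 + h\right) \left(h + 0\right) = \left(2 + h\right) h = h \left(2 + h\right)$)
$o = 56$ ($o = 99 - 43 = 56$)
$F{\left(m \right)} = \sqrt{2} \sqrt{m}$ ($F{\left(m \right)} = \sqrt{2 m} = \sqrt{2} \sqrt{m}$)
$V = -323$ ($V = - \left(-19\right) \left(2 - 19\right) = - \left(-19\right) \left(-17\right) = \left(-1\right) 323 = -323$)
$V - F{\left(o \right)} = -323 - \sqrt{2} \sqrt{56} = -323 - \sqrt{2} \cdot 2 \sqrt{14} = -323 - 4 \sqrt{7}$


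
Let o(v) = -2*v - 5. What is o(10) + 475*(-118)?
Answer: -56075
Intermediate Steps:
o(v) = -5 - 2*v
o(10) + 475*(-118) = (-5 - 2*10) + 475*(-118) = (-5 - 20) - 56050 = -25 - 56050 = -56075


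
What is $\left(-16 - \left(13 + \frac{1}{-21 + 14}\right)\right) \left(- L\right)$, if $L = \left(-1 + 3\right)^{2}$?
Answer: $\frac{808}{7} \approx 115.43$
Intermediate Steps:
$L = 4$ ($L = 2^{2} = 4$)
$\left(-16 - \left(13 + \frac{1}{-21 + 14}\right)\right) \left(- L\right) = \left(-16 - \left(13 + \frac{1}{-21 + 14}\right)\right) \left(\left(-1\right) 4\right) = \left(-16 - \frac{90}{7}\right) \left(-4\right) = \left(- \frac{202}{7}\right) \left(-4\right) = \frac{808}{7}$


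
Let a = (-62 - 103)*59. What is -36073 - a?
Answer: -26338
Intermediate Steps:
a = -9735 (a = -165*59 = -9735)
-36073 - a = -36073 - 1*(-9735) = -36073 + 9735 = -26338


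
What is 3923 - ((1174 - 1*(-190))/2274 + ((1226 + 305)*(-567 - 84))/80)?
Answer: 1490007817/90960 ≈ 16381.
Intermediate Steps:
3923 - ((1174 - 1*(-190))/2274 + ((1226 + 305)*(-567 - 84))/80) = 3923 - ((1174 + 190)*(1/2274) + (1531*(-651))*(1/80)) = 3923 - (1364*(1/2274) - 996681*1/80) = 3923 - (682/1137 - 996681/80) = 3923 - 1*(-1133171737/90960) = 3923 + 1133171737/90960 = 1490007817/90960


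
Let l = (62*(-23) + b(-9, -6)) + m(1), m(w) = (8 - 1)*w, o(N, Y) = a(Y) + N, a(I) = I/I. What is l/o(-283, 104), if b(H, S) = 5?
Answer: 707/141 ≈ 5.0142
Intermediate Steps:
a(I) = 1
o(N, Y) = 1 + N
m(w) = 7*w
l = -1414 (l = (62*(-23) + 5) + 7*1 = (-1426 + 5) + 7 = -1421 + 7 = -1414)
l/o(-283, 104) = -1414/(1 - 283) = -1414/(-282) = -1414*(-1/282) = 707/141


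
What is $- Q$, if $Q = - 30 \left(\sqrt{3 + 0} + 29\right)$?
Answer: $870 + 30 \sqrt{3} \approx 921.96$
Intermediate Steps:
$Q = -870 - 30 \sqrt{3}$ ($Q = - 30 \left(\sqrt{3} + 29\right) = - 30 \left(29 + \sqrt{3}\right) = -870 - 30 \sqrt{3} \approx -921.96$)
$- Q = - (-870 - 30 \sqrt{3}) = 870 + 30 \sqrt{3}$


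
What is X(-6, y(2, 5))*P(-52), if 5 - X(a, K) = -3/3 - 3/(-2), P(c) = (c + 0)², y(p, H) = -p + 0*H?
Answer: 12168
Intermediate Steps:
y(p, H) = -p (y(p, H) = -p + 0 = -p)
P(c) = c²
X(a, K) = 9/2 (X(a, K) = 5 - (-3/3 - 3/(-2)) = 5 - (-3*⅓ - 3*(-½)) = 5 - (-1 + 3/2) = 5 - 1*½ = 5 - ½ = 9/2)
X(-6, y(2, 5))*P(-52) = (9/2)*(-52)² = (9/2)*2704 = 12168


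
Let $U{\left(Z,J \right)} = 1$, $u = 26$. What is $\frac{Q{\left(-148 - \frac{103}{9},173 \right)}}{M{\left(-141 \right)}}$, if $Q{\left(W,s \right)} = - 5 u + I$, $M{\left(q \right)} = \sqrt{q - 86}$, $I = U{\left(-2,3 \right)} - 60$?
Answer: $\frac{189 i \sqrt{227}}{227} \approx 12.544 i$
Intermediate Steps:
$I = -59$ ($I = 1 - 60 = -59$)
$M{\left(q \right)} = \sqrt{-86 + q}$
$Q{\left(W,s \right)} = -189$ ($Q{\left(W,s \right)} = \left(-5\right) 26 - 59 = -130 - 59 = -189$)
$\frac{Q{\left(-148 - \frac{103}{9},173 \right)}}{M{\left(-141 \right)}} = - \frac{189}{\sqrt{-86 - 141}} = - \frac{189}{\sqrt{-227}} = - \frac{189}{i \sqrt{227}} = - 189 \left(- \frac{i \sqrt{227}}{227}\right) = \frac{189 i \sqrt{227}}{227}$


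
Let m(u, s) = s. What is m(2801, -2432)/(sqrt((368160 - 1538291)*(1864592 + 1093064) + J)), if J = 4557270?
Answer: 1216*I*sqrt(3460840415666)/1730420207833 ≈ 0.0013073*I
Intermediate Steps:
m(2801, -2432)/(sqrt((368160 - 1538291)*(1864592 + 1093064) + J)) = -2432/sqrt((368160 - 1538291)*(1864592 + 1093064) + 4557270) = -2432/sqrt(-1170131*2957656 + 4557270) = -2432/sqrt(-3460844972936 + 4557270) = -2432*(-I*sqrt(3460840415666)/3460840415666) = -(-1216)*I*sqrt(3460840415666)/1730420207833 = 1216*I*sqrt(3460840415666)/1730420207833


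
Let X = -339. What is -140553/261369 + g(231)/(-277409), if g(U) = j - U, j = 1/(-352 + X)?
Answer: -2988981197421/5566858225379 ≈ -0.53692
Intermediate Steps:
j = -1/691 (j = 1/(-352 - 339) = 1/(-691) = -1/691 ≈ -0.0014472)
g(U) = -1/691 - U
-140553/261369 + g(231)/(-277409) = -140553/261369 + (-1/691 - 1*231)/(-277409) = -140553*1/261369 + (-1/691 - 231)*(-1/277409) = -15617/29041 - 159622/691*(-1/277409) = -15617/29041 + 159622/191689619 = -2988981197421/5566858225379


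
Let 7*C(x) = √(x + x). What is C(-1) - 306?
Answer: -306 + I*√2/7 ≈ -306.0 + 0.20203*I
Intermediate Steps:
C(x) = √2*√x/7 (C(x) = √(x + x)/7 = √(2*x)/7 = (√2*√x)/7 = √2*√x/7)
C(-1) - 306 = √2*√(-1)/7 - 306 = √2*I/7 - 306 = I*√2/7 - 306 = -306 + I*√2/7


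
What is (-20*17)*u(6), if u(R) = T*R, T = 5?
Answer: -10200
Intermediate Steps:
u(R) = 5*R
(-20*17)*u(6) = (-20*17)*(5*6) = -340*30 = -10200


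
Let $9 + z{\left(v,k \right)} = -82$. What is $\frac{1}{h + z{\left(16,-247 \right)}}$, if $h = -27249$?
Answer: $- \frac{1}{27340} \approx -3.6576 \cdot 10^{-5}$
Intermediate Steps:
$z{\left(v,k \right)} = -91$ ($z{\left(v,k \right)} = -9 - 82 = -91$)
$\frac{1}{h + z{\left(16,-247 \right)}} = \frac{1}{-27249 - 91} = \frac{1}{-27340} = - \frac{1}{27340}$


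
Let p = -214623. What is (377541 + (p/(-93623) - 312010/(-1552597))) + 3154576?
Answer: 513424611916935088/145358788931 ≈ 3.5321e+6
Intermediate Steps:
(377541 + (p/(-93623) - 312010/(-1552597))) + 3154576 = (377541 + (-214623/(-93623) - 312010/(-1552597))) + 3154576 = (377541 + (-214623*(-1/93623) - 312010*(-1/1552597))) + 3154576 = (377541 + (214623/93623 + 312010/1552597)) + 3154576 = (377541 + 362434338161/145358788931) + 3154576 = 54879264966136832/145358788931 + 3154576 = 513424611916935088/145358788931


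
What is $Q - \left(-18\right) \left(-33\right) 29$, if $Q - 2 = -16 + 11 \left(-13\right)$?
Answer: $-17383$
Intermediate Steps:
$Q = -157$ ($Q = 2 + \left(-16 + 11 \left(-13\right)\right) = 2 - 159 = -157$)
$Q - \left(-18\right) \left(-33\right) 29 = -157 - \left(-18\right) \left(-33\right) 29 = -157 - 594 \cdot 29 = -157 - 17226 = -17383$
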